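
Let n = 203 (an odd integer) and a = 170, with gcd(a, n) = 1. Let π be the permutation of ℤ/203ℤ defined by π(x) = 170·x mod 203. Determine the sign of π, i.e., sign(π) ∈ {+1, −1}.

+1

Trace 81: π^k(81) = [81, 169, 107, 123, 1, 170, 74] for k=0..6.
Decompose π into cycles: lengths [21, 21, 21, 21, 21, 21, 21, 21, 7, 7, 7, 7, 3, 3, 1] (15 cycles, including the fixed point 0).
15 cycles on 203: each ℓ→(−1)^(ℓ−1), product (−1)^188 = +1.
Via Zolotarev, sign(π_{170}) = (170|203) = +1.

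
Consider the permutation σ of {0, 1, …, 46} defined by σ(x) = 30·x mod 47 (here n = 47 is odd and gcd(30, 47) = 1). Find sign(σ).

-1

Start at x=12: 12 → 31 → 37 → 29 → 24 → 15 → 27 → … (one orbit).
π_30 has 2 disjoint cycles with lengths [46, 1] on {0,…,46}.
With 2 cycles on 47 points, sign = (−1)^{47−2} = -1.
The Jacobi symbol (30|47) = -1 (Zolotarev) agrees.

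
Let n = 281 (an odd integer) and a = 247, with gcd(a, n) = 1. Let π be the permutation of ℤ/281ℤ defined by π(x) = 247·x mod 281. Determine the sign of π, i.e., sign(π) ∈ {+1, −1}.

+1

Orbit of 36 under x↦247x: [36, 181, 28, 172, 53, 165, 10]… (length divides ord_281(247)).
Cycle lengths of π_247 on ℤ/281ℤ: [28, 28, 28, 28, 28, 28, 28, 28, 28, 28, 1]; 11 cycles in total.
11 cycles on 281: each ℓ→(−1)^(ℓ−1), product (−1)^270 = +1.
The Jacobi symbol (247|281) = +1 (Zolotarev) agrees.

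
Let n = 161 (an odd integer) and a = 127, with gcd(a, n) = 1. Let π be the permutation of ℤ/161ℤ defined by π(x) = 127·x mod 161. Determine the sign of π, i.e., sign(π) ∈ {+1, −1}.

+1

Trace 71: π^k(71) = [71, 1, 127, 29, 141, 36, 64] for k=0..6.
π_127 has 21 disjoint cycles with lengths [11, 11, 11, 11, 11, 11, 11, 11, 11, 11, 11, 11, 11, 11, 1, 1, 1, 1, 1, 1, 1] on {0,…,160}.
n − c = 161 − 21 = 140; sign = (−1)^140 = +1.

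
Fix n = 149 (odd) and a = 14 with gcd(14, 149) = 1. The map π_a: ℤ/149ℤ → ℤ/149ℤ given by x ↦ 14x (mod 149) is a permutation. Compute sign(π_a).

Start at x=48: 48 → 76 → 21 → 145 → 93 → 110 → 50 → … (one orbit).
Cycle type of π: 148 + 1; total 2 cycles.
Σ(ℓ_i−1) = 149−2 = 147; sign = (−1)^147 = -1.
Zolotarev: (14|149) = -1, matching the cycle-count sign.

-1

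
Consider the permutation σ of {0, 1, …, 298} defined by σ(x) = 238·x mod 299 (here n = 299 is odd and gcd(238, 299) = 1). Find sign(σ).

Start at x=170: 170 → 95 → 185 → 77 → 87 → 75 → 209 → … (one orbit).
Cycle lengths of π_238 on ℤ/299ℤ: [66, 66, 66, 66, 11, 11, 6, 6, 1]; 9 cycles in total.
Σ(ℓ_i−1) = 299−9 = 290; sign = (−1)^290 = +1.

+1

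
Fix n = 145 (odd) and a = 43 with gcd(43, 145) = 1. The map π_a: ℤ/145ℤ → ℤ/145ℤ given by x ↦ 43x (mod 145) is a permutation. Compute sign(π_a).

+1

Start at x=118: 118 → 144 → 102 → 36 → 98 → 9 → 97 → … (one orbit).
Cycle lengths of π_43 on ℤ/145ℤ: [28, 28, 28, 28, 28, 4, 1]; 7 cycles in total.
n − c = 145 − 7 = 138; sign = (−1)^138 = +1.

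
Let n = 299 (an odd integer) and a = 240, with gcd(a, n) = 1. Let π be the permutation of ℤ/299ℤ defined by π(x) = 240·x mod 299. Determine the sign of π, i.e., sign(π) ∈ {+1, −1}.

+1

Orbit of 275 under x↦240x: [275, 220, 176, 81, 5, 4, 63]… (length divides ord_299(240)).
π_240 has 5 disjoint cycles with lengths [132, 132, 22, 12, 1] on {0,…,298}.
5 cycles on 299: each ℓ→(−1)^(ℓ−1), product (−1)^294 = +1.
Zolotarev: (240|299) = +1, matching the cycle-count sign.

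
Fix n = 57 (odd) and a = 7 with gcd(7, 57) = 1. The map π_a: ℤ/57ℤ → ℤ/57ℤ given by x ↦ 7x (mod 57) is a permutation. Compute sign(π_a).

Trace 7: π^k(7) = [7, 49, 1] for k=0..2.
π_7 has 21 disjoint cycles with lengths [3, 3, 3, 3, 3, 3, 3, 3, 3, 3, 3, 3, 3, 3, 3, 3, 3, 3, 1, 1, 1] on {0,…,56}.
With 21 cycles on 57 points, sign = (−1)^{57−21} = +1.
(7|57)_J = +1 (Zolotarev's lemma cross-check).

+1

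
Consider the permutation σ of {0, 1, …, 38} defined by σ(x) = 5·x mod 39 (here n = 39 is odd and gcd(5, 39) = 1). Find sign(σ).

Orbit of 1 under x↦5x: [1, 5, 25, 8]… (length divides ord_39(5)).
π_5 has 11 disjoint cycles with lengths [4, 4, 4, 4, 4, 4, 4, 4, 4, 2, 1] on {0,…,38}.
Σ(ℓ_i−1) = 39−11 = 28; sign = (−1)^28 = +1.
Zolotarev: (5|39) = +1, matching the cycle-count sign.

+1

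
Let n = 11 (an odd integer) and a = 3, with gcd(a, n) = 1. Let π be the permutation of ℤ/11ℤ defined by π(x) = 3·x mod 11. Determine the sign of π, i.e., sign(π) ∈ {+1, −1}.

Orbit of 9 under x↦3x: [9, 5, 4, 1, 3]… (length divides ord_11(3)).
Cycle type of π: 5×2 + 1; total 3 cycles.
n − c = 11 − 3 = 8; sign = (−1)^8 = +1.

+1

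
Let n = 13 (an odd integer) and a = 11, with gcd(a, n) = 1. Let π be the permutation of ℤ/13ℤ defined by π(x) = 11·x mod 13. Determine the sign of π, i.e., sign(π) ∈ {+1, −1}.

Trace 12: π^k(12) = [12, 2, 9, 8, 10, 6, 1] for k=0..6.
Cycle type of π: 12 + 1; total 2 cycles.
n − c = 13 − 2 = 11; sign = (−1)^11 = -1.
Via Zolotarev, sign(π_{11}) = (11|13) = -1.

-1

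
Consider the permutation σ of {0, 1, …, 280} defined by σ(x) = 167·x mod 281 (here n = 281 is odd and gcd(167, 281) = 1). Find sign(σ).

Orbit of 109 under x↦167x: [109, 219, 43, 156, 200, 242, 231]… (length divides ord_281(167)).
π_167 has 3 disjoint cycles with lengths [140, 140, 1] on {0,…,280}.
n − c = 281 − 3 = 278; sign = (−1)^278 = +1.

+1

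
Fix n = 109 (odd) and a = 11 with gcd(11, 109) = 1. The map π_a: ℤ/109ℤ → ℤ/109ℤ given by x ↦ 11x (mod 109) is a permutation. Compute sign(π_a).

Start at x=67: 67 → 83 → 41 → 15 → 56 → 71 → 18 → … (one orbit).
Cycle type of π: 108 + 1; total 2 cycles.
sign(π) = (−1)^{n − #cycles} = (−1)^{109−2} = (−1)^107 = -1.
(11|109)_J = -1 (Zolotarev's lemma cross-check).

-1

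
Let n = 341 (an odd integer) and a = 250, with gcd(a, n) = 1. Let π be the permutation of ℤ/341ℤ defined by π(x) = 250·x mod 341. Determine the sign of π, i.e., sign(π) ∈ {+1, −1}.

-1

Orbit of 202 under x↦250x: [202, 32, 157, 35, 225, 326, 1]… (length divides ord_341(250)).
Cycle lengths of π_250 on ℤ/341ℤ: [10, 10, 10, 10, 10, 10, 10, 10, 10, 10, 10, 10, 10, 10, 10, 10, 10, 10, 10, 10, 10, 10, 10, 10, 10, 10, 10, 10, 10, 10, 10, 5, 5, 5, 5, 5, 5, 1]; 38 cycles in total.
38 cycles on 341: each ℓ→(−1)^(ℓ−1), product (−1)^303 = -1.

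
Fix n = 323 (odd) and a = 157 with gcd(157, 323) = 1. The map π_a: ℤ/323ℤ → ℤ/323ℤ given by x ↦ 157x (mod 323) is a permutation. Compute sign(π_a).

Orbit of 35 under x↦157x: [35, 4, 305, 81, 120, 106, 169]… (length divides ord_323(157)).
15 cycles of lengths [36, 36, 36, 36, 36, 36, 36, 36, 9, 9, 4, 4, 4, 4, 1].
With 15 cycles on 323 points, sign = (−1)^{323−15} = +1.
Via Zolotarev, sign(π_{157}) = (157|323) = +1.

+1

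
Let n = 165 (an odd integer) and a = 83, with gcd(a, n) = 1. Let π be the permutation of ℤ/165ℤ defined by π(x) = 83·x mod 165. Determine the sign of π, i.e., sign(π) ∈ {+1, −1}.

-1

Start at x=17: 17 → 91 → 128 → 64 → 32 → 16 → 8 → … (one orbit).
14 cycles of lengths [20, 20, 20, 20, 20, 20, 10, 10, 10, 4, 4, 4, 2, 1].
Σ(ℓ_i−1) = 165−14 = 151; sign = (−1)^151 = -1.
Zolotarev: (83|165) = -1, matching the cycle-count sign.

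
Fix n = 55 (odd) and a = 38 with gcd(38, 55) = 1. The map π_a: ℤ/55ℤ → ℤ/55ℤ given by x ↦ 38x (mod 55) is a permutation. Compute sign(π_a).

-1

Trace 26: π^k(26) = [26, 53, 34, 27, 36, 48, 9] for k=0..6.
Decompose π into cycles: lengths [20, 20, 5, 5, 4, 1] (6 cycles, including the fixed point 0).
55 − 6 = 49 transpositions; sign(π) = (−1)^49 = -1.
(38|55)_J = -1 (Zolotarev's lemma cross-check).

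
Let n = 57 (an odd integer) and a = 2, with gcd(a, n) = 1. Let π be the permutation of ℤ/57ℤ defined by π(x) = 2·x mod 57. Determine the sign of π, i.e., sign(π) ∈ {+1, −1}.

+1

Start at x=56: 56 → 55 → 53 → 49 → 41 → 25 → 50 → … (one orbit).
5 cycles of lengths [18, 18, 18, 2, 1].
57 − 5 = 52 transpositions; sign(π) = (−1)^52 = +1.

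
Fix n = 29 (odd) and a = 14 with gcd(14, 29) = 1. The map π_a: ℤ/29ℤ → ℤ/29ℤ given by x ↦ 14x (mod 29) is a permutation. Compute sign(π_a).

-1

Trace 22: π^k(22) = [22, 18, 20, 19, 5, 12, 23] for k=0..6.
2 cycles of lengths [28, 1].
Σ(ℓ_i−1) = 29−2 = 27; sign = (−1)^27 = -1.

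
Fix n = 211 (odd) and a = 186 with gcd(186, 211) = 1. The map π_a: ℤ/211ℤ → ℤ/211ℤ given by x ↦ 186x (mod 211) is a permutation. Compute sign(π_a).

-1

Orbit of 25 under x↦186x: [25, 8, 11, 147, 123, 90, 71]… (length divides ord_211(186)).
π_186 has 4 disjoint cycles with lengths [70, 70, 70, 1] on {0,…,210}.
With 4 cycles on 211 points, sign = (−1)^{211−4} = -1.
The Jacobi symbol (186|211) = -1 (Zolotarev) agrees.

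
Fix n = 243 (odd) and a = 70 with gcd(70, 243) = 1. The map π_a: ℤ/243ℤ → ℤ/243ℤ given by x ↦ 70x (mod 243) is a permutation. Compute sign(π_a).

Orbit of 1 under x↦70x: [1, 70, 40, 127, 142, 220, 91]… (length divides ord_243(70)).
Cycle lengths of π_70 on ℤ/243ℤ: [81, 81, 27, 27, 9, 9, 3, 3, 1, 1, 1]; 11 cycles in total.
With 11 cycles on 243 points, sign = (−1)^{243−11} = +1.
Zolotarev: (70|243) = +1, matching the cycle-count sign.

+1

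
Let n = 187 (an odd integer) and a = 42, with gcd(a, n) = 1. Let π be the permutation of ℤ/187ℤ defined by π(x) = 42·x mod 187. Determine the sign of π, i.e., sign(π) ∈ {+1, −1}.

+1

Trace 4: π^k(4) = [4, 168, 137, 144, 64, 70, 135] for k=0..6.
The orbit structure of x ↦ 42x mod 187: 9 orbits of sizes [40, 40, 40, 40, 8, 8, 5, 5, 1].
9 cycles on 187: each ℓ→(−1)^(ℓ−1), product (−1)^178 = +1.
The Jacobi symbol (42|187) = +1 (Zolotarev) agrees.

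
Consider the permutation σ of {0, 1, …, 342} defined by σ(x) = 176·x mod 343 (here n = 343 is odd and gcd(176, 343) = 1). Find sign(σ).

+1

Orbit of 106 under x↦176x: [106, 134, 260, 141, 120, 197, 29]… (length divides ord_343(176)).
Cycle type of π: 49×6 + 7×6 + 1×7; total 19 cycles.
sign(π) = (−1)^{n − #cycles} = (−1)^{343−19} = (−1)^324 = +1.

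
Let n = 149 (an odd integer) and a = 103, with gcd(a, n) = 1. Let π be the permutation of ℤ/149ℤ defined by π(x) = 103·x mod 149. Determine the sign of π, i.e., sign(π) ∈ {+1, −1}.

Start at x=120: 120 → 142 → 24 → 88 → 124 → 107 → 144 → … (one orbit).
3 cycles of lengths [74, 74, 1].
n − c = 149 − 3 = 146; sign = (−1)^146 = +1.

+1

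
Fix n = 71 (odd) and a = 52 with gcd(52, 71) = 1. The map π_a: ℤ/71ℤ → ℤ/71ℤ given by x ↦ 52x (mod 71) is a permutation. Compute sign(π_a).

Trace 37: π^k(37) = [37, 7, 9, 42, 54, 39, 40] for k=0..6.
Cycle type of π: 70 + 1; total 2 cycles.
With 2 cycles on 71 points, sign = (−1)^{71−2} = -1.

-1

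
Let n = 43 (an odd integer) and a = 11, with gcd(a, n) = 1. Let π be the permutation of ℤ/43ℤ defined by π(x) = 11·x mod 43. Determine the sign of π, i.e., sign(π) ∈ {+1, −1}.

+1

Start at x=16: 16 → 4 → 1 → 11 → 35 → 41 → 21 → 16 (one orbit).
Decompose π into cycles: lengths [7, 7, 7, 7, 7, 7, 1] (7 cycles, including the fixed point 0).
7 cycles on 43: each ℓ→(−1)^(ℓ−1), product (−1)^36 = +1.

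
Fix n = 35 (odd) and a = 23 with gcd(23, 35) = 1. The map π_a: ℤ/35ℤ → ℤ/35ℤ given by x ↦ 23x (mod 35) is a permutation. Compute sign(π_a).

Start at x=29: 29 → 2 → 11 → 8 → 9 → 32 → 1 → … (one orbit).
The orbit structure of x ↦ 23x mod 35: 6 orbits of sizes [12, 12, 4, 3, 3, 1].
6 cycles on 35: each ℓ→(−1)^(ℓ−1), product (−1)^29 = -1.
The Jacobi symbol (23|35) = -1 (Zolotarev) agrees.

-1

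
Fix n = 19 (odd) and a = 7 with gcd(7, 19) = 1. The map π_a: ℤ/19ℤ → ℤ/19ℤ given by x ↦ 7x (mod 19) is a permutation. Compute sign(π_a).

+1

Trace 11: π^k(11) = [11, 1, 7] for k=0..2.
7 cycles of lengths [3, 3, 3, 3, 3, 3, 1].
Σ(ℓ_i−1) = 19−7 = 12; sign = (−1)^12 = +1.
Via Zolotarev, sign(π_{7}) = (7|19) = +1.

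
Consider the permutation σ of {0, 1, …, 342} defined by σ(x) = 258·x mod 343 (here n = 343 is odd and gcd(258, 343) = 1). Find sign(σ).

Orbit of 90 under x↦258x: [90, 239, 265, 113, 342, 85, 321]… (length divides ord_343(258)).
The orbit structure of x ↦ 258x mod 343: 10 orbits of sizes [98, 98, 98, 14, 14, 14, 2, 2, 2, 1].
10 cycles on 343: each ℓ→(−1)^(ℓ−1), product (−1)^333 = -1.

-1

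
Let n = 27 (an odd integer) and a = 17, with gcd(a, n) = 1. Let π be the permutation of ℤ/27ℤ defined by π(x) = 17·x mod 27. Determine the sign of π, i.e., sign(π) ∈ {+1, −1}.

-1

Trace 1: π^k(1) = [1, 17, 19, 26, 10, 8] for k=0..5.
8 cycles of lengths [6, 6, 6, 2, 2, 2, 2, 1].
With 8 cycles on 27 points, sign = (−1)^{27−8} = -1.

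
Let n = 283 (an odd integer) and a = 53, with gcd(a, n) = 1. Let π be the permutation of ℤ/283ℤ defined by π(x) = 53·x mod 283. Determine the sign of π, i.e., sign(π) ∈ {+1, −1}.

Start at x=152: 152 → 132 → 204 → 58 → 244 → 197 → 253 → … (one orbit).
Cycle lengths of π_53 on ℤ/283ℤ: [94, 94, 94, 1]; 4 cycles in total.
sign(π) = (−1)^{n − #cycles} = (−1)^{283−4} = (−1)^279 = -1.
(53|283)_J = -1 (Zolotarev's lemma cross-check).

-1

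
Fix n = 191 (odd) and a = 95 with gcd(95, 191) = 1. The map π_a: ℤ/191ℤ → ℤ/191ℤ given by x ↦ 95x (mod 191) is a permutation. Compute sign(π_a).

Trace 108: π^k(108) = [108, 137, 27, 82, 150, 116, 133] for k=0..6.
Cycle type of π: 190 + 1; total 2 cycles.
2 cycles on 191: each ℓ→(−1)^(ℓ−1), product (−1)^189 = -1.

-1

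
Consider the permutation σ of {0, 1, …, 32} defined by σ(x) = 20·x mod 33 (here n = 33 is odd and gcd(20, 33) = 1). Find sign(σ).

Orbit of 26 under x↦20x: [26, 25, 5, 1, 20, 4, 14]… (length divides ord_33(20)).
Cycle type of π: 10×2 + 5×2 + 2 + 1; total 6 cycles.
With 6 cycles on 33 points, sign = (−1)^{33−6} = -1.

-1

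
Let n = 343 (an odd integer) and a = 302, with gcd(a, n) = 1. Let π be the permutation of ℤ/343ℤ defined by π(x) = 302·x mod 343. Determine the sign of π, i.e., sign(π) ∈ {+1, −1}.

+1

Orbit of 155 under x↦302x: [155, 162, 218, 323, 134, 337, 246]… (length divides ord_343(302)).
19 cycles of lengths [49, 49, 49, 49, 49, 49, 7, 7, 7, 7, 7, 7, 1, 1, 1, 1, 1, 1, 1].
343 − 19 = 324 transpositions; sign(π) = (−1)^324 = +1.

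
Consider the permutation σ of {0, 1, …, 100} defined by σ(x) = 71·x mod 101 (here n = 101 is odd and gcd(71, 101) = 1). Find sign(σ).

Orbit of 31 under x↦71x: [31, 80, 24, 88, 87, 16, 25]… (length divides ord_101(71)).
Cycle lengths of π_71 on ℤ/101ℤ: [25, 25, 25, 25, 1]; 5 cycles in total.
With 5 cycles on 101 points, sign = (−1)^{101−5} = +1.

+1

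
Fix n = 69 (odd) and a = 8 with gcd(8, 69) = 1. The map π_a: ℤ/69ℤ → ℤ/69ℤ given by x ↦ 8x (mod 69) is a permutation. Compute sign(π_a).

-1

Start at x=26: 26 → 1 → 8 → 64 → 29 → 25 → 62 → … (one orbit).
Cycle lengths of π_8 on ℤ/69ℤ: [22, 22, 11, 11, 2, 1]; 6 cycles in total.
sign(π) = (−1)^{n − #cycles} = (−1)^{69−6} = (−1)^63 = -1.
Check: (8/69) = -1 by Zolotarev.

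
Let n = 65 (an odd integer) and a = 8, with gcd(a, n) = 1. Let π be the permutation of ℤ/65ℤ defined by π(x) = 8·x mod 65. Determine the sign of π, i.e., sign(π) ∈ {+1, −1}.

Start at x=57: 57 → 1 → 8 → 64 → 57 (one orbit).
17 cycles of lengths [4, 4, 4, 4, 4, 4, 4, 4, 4, 4, 4, 4, 4, 4, 4, 4, 1].
With 17 cycles on 65 points, sign = (−1)^{65−17} = +1.

+1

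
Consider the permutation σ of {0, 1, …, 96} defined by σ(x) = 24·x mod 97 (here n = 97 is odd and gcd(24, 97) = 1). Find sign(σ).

+1

Start at x=73: 73 → 6 → 47 → 61 → 9 → 22 → 43 → … (one orbit).
π_24 has 5 disjoint cycles with lengths [24, 24, 24, 24, 1] on {0,…,96}.
n − c = 97 − 5 = 92; sign = (−1)^92 = +1.
Check: (24/97) = +1 by Zolotarev.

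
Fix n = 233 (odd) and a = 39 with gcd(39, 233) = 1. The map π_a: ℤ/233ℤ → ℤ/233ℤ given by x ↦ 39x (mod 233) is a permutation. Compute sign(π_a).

Trace 134: π^k(134) = [134, 100, 172, 184, 186, 31, 44] for k=0..6.
π_39 has 2 disjoint cycles with lengths [232, 1] on {0,…,232}.
n − c = 233 − 2 = 231; sign = (−1)^231 = -1.

-1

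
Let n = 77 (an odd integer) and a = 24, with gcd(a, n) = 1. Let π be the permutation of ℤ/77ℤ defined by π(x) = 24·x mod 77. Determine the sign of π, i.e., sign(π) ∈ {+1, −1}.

+1

Orbit of 19 under x↦24x: [19, 71, 10, 9, 62, 25, 61]… (length divides ord_77(24)).
The orbit structure of x ↦ 24x mod 77: 5 orbits of sizes [30, 30, 10, 6, 1].
Σ(ℓ_i−1) = 77−5 = 72; sign = (−1)^72 = +1.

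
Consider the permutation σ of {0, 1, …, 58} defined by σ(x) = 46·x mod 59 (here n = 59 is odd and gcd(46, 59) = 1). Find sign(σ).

Start at x=26: 26 → 16 → 28 → 49 → 12 → 21 → 22 → … (one orbit).
The orbit structure of x ↦ 46x mod 59: 3 orbits of sizes [29, 29, 1].
59 − 3 = 56 transpositions; sign(π) = (−1)^56 = +1.
Check: (46/59) = +1 by Zolotarev.

+1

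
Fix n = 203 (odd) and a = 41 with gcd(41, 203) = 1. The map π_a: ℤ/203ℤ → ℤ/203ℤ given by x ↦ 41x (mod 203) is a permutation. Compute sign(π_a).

Start at x=104: 104 → 1 → 41 → 57 → 104 (one orbit).
The orbit structure of x ↦ 41x mod 203: 53 orbits of sizes [4, 4, 4, 4, 4, 4, 4, 4, 4, 4, 4, 4, 4, 4, 4, 4, 4, 4, 4, 4, 4, 4, 4, 4, 4, 4, 4, 4, 4, 4, 4, 4, 4, 4, 4, 4, 4, 4, 4, 4, 4, 4, 4, 4, 4, 4, 4, 4, 4, 2, 2, 2, 1].
sign(π) = (−1)^{n − #cycles} = (−1)^{203−53} = (−1)^150 = +1.
Zolotarev: (41|203) = +1, matching the cycle-count sign.

+1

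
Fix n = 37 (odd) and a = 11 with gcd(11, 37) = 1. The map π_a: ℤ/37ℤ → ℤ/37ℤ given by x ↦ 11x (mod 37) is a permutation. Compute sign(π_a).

Orbit of 36 under x↦11x: [36, 26, 27, 1, 11, 10]… (length divides ord_37(11)).
Cycle lengths of π_11 on ℤ/37ℤ: [6, 6, 6, 6, 6, 6, 1]; 7 cycles in total.
37 − 7 = 30 transpositions; sign(π) = (−1)^30 = +1.

+1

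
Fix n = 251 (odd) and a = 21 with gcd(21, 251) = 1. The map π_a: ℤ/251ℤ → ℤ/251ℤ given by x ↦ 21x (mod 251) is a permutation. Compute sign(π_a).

Trace 149: π^k(149) = [149, 117, 198, 142, 221, 123, 73] for k=0..6.
Cycle type of π: 125×2 + 1; total 3 cycles.
251 − 3 = 248 transpositions; sign(π) = (−1)^248 = +1.

+1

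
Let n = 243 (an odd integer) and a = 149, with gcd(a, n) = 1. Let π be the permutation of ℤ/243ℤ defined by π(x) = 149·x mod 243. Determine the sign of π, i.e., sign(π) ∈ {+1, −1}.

-1

Orbit of 43 under x↦149x: [43, 89, 139, 56, 82, 68, 169]… (length divides ord_243(149)).
Decompose π into cycles: lengths [162, 54, 18, 6, 2, 1] (6 cycles, including the fixed point 0).
With 6 cycles on 243 points, sign = (−1)^{243−6} = -1.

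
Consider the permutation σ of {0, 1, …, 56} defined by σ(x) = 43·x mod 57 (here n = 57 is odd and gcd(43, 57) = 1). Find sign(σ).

+1

Orbit of 43 under x↦43x: [43, 25, 49, 55, 28, 7, 16]… (length divides ord_57(43)).
π_43 has 9 disjoint cycles with lengths [9, 9, 9, 9, 9, 9, 1, 1, 1] on {0,…,56}.
sign(π) = (−1)^{n − #cycles} = (−1)^{57−9} = (−1)^48 = +1.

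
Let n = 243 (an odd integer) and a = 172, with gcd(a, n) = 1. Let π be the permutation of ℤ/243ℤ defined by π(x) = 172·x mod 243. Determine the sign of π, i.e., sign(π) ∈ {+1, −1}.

Orbit of 100 under x↦172x: [100, 190, 118, 127, 217, 145, 154]… (length divides ord_243(172)).
Cycle type of π: 27×6 + 9×6 + 3×6 + 1×9; total 27 cycles.
n − c = 243 − 27 = 216; sign = (−1)^216 = +1.

+1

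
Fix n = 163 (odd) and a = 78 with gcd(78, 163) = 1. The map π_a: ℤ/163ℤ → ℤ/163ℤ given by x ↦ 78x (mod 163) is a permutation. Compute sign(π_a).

Trace 1: π^k(1) = [1, 78, 53, 59, 38, 30, 58] for k=0..6.
Decompose π into cycles: lengths [18, 18, 18, 18, 18, 18, 18, 18, 18, 1] (10 cycles, including the fixed point 0).
10 cycles on 163: each ℓ→(−1)^(ℓ−1), product (−1)^153 = -1.
Zolotarev: (78|163) = -1, matching the cycle-count sign.

-1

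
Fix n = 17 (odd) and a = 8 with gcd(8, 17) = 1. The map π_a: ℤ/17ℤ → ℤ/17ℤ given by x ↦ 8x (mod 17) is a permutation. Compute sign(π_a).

Orbit of 1 under x↦8x: [1, 8, 13, 2, 16, 9, 4]… (length divides ord_17(8)).
3 cycles of lengths [8, 8, 1].
3 cycles on 17: each ℓ→(−1)^(ℓ−1), product (−1)^14 = +1.
Zolotarev: (8|17) = +1, matching the cycle-count sign.

+1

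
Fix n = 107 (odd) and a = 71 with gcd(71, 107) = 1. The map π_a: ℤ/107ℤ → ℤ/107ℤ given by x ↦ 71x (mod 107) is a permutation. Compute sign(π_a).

Start at x=76: 76 → 46 → 56 → 17 → 30 → 97 → 39 → … (one orbit).
The orbit structure of x ↦ 71x mod 107: 2 orbits of sizes [106, 1].
With 2 cycles on 107 points, sign = (−1)^{107−2} = -1.
Check: (71/107) = -1 by Zolotarev.

-1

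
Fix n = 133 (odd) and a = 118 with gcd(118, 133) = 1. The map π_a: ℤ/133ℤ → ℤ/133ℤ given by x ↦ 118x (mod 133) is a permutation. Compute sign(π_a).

-1

Orbit of 120 under x↦118x: [120, 62, 1, 118, 92, 83, 85]… (length divides ord_133(118)).
The orbit structure of x ↦ 118x mod 133: 12 orbits of sizes [18, 18, 18, 18, 18, 18, 9, 9, 2, 2, 2, 1].
sign(π) = (−1)^{n − #cycles} = (−1)^{133−12} = (−1)^121 = -1.
Zolotarev: (118|133) = -1, matching the cycle-count sign.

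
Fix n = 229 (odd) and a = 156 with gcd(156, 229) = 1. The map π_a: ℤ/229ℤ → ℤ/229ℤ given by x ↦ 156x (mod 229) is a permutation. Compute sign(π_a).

-1

Trace 187: π^k(187) = [187, 89, 144, 22, 226, 219, 43] for k=0..6.
Cycle lengths of π_156 on ℤ/229ℤ: [228, 1]; 2 cycles in total.
Σ(ℓ_i−1) = 229−2 = 227; sign = (−1)^227 = -1.
(156|229)_J = -1 (Zolotarev's lemma cross-check).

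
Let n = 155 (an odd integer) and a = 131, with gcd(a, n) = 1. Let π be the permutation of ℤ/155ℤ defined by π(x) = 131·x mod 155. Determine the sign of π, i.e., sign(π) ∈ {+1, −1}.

Trace 1: π^k(1) = [1, 131, 111, 126, 76, 36, 66] for k=0..6.
The orbit structure of x ↦ 131x mod 155: 15 orbits of sizes [15, 15, 15, 15, 15, 15, 15, 15, 15, 15, 1, 1, 1, 1, 1].
sign(π) = (−1)^{n − #cycles} = (−1)^{155−15} = (−1)^140 = +1.

+1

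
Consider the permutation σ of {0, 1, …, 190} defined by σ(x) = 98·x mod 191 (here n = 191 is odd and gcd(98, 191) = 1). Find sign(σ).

+1

Trace 25: π^k(25) = [25, 158, 13, 128, 129, 36, 90] for k=0..6.
3 cycles of lengths [95, 95, 1].
Σ(ℓ_i−1) = 191−3 = 188; sign = (−1)^188 = +1.
Check: (98/191) = +1 by Zolotarev.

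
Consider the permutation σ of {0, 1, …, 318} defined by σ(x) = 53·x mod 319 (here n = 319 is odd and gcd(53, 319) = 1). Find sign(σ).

Trace 256: π^k(256) = [256, 170, 78, 306, 268, 168, 291] for k=0..6.
Cycle type of π: 35×8 + 7×4 + 5×2 + 1; total 15 cycles.
n − c = 319 − 15 = 304; sign = (−1)^304 = +1.
Zolotarev: (53|319) = +1, matching the cycle-count sign.

+1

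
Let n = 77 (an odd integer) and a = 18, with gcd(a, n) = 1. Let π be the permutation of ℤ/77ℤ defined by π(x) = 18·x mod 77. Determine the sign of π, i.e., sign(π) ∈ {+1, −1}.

Trace 18: π^k(18) = [18, 16, 57, 25, 65, 15, 39] for k=0..6.
π_18 has 6 disjoint cycles with lengths [30, 30, 10, 3, 3, 1] on {0,…,76}.
6 cycles on 77: each ℓ→(−1)^(ℓ−1), product (−1)^71 = -1.

-1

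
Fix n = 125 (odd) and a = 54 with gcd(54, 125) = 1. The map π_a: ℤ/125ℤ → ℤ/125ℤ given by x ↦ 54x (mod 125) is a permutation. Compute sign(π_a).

+1

Orbit of 79 under x↦54x: [79, 16, 114, 31, 49, 21, 9]… (length divides ord_125(54)).
Cycle lengths of π_54 on ℤ/125ℤ: [50, 50, 10, 10, 2, 2, 1]; 7 cycles in total.
sign(π) = (−1)^{n − #cycles} = (−1)^{125−7} = (−1)^118 = +1.
The Jacobi symbol (54|125) = +1 (Zolotarev) agrees.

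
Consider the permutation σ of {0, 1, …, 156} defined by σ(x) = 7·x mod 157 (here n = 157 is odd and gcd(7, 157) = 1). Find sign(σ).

-1

Orbit of 59 under x↦7x: [59, 99, 65, 141, 45, 1, 7]… (length divides ord_157(7)).
Cycle type of π: 52×3 + 1; total 4 cycles.
Σ(ℓ_i−1) = 157−4 = 153; sign = (−1)^153 = -1.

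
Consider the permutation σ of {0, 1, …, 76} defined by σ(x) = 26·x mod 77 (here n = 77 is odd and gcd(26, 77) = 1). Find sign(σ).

-1

Orbit of 59 under x↦26x: [59, 71, 75, 25, 34, 37, 38]… (length divides ord_77(26)).
π_26 has 6 disjoint cycles with lengths [30, 30, 6, 5, 5, 1] on {0,…,76}.
n − c = 77 − 6 = 71; sign = (−1)^71 = -1.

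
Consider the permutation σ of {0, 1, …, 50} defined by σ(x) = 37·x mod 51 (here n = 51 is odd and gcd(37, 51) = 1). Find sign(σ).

Orbit of 7 under x↦37x: [7, 4, 46, 19, 40, 1, 37]… (length divides ord_51(37)).
Cycle type of π: 16×3 + 1×3; total 6 cycles.
6 cycles on 51: each ℓ→(−1)^(ℓ−1), product (−1)^45 = -1.
(37|51)_J = -1 (Zolotarev's lemma cross-check).

-1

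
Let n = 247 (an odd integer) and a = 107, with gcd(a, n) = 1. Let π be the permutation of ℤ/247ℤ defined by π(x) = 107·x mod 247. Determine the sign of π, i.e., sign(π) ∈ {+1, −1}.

Orbit of 87 under x↦107x: [87, 170, 159, 217, 1, 107]… (length divides ord_247(107)).
π_107 has 44 disjoint cycles with lengths [6, 6, 6, 6, 6, 6, 6, 6, 6, 6, 6, 6, 6, 6, 6, 6, 6, 6, 6, 6, 6, 6, 6, 6, 6, 6, 6, 6, 6, 6, 6, 6, 6, 6, 6, 6, 6, 6, 6, 3, 3, 3, 3, 1] on {0,…,246}.
247 − 44 = 203 transpositions; sign(π) = (−1)^203 = -1.
Check: (107/247) = -1 by Zolotarev.

-1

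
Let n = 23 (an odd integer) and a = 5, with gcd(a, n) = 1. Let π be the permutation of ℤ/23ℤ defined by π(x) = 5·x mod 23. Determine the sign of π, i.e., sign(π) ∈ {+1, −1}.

Start at x=2: 2 → 10 → 4 → 20 → 8 → 17 → 16 → … (one orbit).
π_5 has 2 disjoint cycles with lengths [22, 1] on {0,…,22}.
2 cycles on 23: each ℓ→(−1)^(ℓ−1), product (−1)^21 = -1.
Via Zolotarev, sign(π_{5}) = (5|23) = -1.

-1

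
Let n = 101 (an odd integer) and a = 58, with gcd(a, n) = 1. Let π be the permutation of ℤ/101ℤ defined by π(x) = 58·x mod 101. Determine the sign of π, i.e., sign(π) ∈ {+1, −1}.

Orbit of 16 under x↦58x: [16, 19, 92, 84, 24, 79, 37]… (length divides ord_101(58)).
5 cycles of lengths [25, 25, 25, 25, 1].
Σ(ℓ_i−1) = 101−5 = 96; sign = (−1)^96 = +1.
Check: (58/101) = +1 by Zolotarev.

+1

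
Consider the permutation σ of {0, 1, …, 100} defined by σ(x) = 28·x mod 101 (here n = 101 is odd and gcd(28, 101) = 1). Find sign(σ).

-1

Orbit of 17 under x↦28x: [17, 72, 97, 90, 96, 62, 19]… (length divides ord_101(28)).
Decompose π into cycles: lengths [100, 1] (2 cycles, including the fixed point 0).
2 cycles on 101: each ℓ→(−1)^(ℓ−1), product (−1)^99 = -1.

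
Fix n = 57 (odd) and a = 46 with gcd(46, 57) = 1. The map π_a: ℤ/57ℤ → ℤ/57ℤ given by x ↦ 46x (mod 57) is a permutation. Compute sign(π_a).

Trace 31: π^k(31) = [31, 1, 46, 7, 37, 49] for k=0..5.
Decompose π into cycles: lengths [6, 6, 6, 6, 6, 6, 6, 6, 6, 1, 1, 1] (12 cycles, including the fixed point 0).
12 cycles on 57: each ℓ→(−1)^(ℓ−1), product (−1)^45 = -1.
Zolotarev: (46|57) = -1, matching the cycle-count sign.

-1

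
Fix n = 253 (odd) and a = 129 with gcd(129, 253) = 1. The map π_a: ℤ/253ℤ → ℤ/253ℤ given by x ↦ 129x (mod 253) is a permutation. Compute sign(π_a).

Orbit of 57 under x↦129x: [57, 16, 40, 100, 250, 119, 171]… (length divides ord_253(129)).
Decompose π into cycles: lengths [110, 110, 22, 10, 1] (5 cycles, including the fixed point 0).
sign(π) = (−1)^{n − #cycles} = (−1)^{253−5} = (−1)^248 = +1.
The Jacobi symbol (129|253) = +1 (Zolotarev) agrees.

+1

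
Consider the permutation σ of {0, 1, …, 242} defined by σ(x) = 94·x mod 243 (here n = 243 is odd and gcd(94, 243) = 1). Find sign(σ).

+1

Trace 16: π^k(16) = [16, 46, 193, 160, 217, 229, 142] for k=0..6.
The orbit structure of x ↦ 94x mod 243: 11 orbits of sizes [81, 81, 27, 27, 9, 9, 3, 3, 1, 1, 1].
sign(π) = (−1)^{n − #cycles} = (−1)^{243−11} = (−1)^232 = +1.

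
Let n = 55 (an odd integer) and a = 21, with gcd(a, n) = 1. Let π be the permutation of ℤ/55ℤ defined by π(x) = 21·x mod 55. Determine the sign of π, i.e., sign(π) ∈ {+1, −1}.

-1

Trace 1: π^k(1) = [1, 21] for k=0..1.
Cycle lengths of π_21 on ℤ/55ℤ: [2, 2, 2, 2, 2, 2, 2, 2, 2, 2, 2, 2, 2, 2, 2, 2, 2, 2, 2, 2, 2, 2, 2, 2, 2, 1, 1, 1, 1, 1]; 30 cycles in total.
n − c = 55 − 30 = 25; sign = (−1)^25 = -1.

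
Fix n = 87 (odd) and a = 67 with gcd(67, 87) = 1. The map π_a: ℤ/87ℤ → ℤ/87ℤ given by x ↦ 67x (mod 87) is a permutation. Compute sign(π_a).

+1

Start at x=16: 16 → 28 → 49 → 64 → 25 → 22 → 82 → … (one orbit).
9 cycles of lengths [14, 14, 14, 14, 14, 14, 1, 1, 1].
Σ(ℓ_i−1) = 87−9 = 78; sign = (−1)^78 = +1.
The Jacobi symbol (67|87) = +1 (Zolotarev) agrees.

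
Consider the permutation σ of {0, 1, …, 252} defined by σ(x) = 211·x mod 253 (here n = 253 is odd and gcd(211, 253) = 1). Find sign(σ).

Start at x=223: 223 → 248 → 210 → 35 → 48 → 8 → 170 → … (one orbit).
Cycle lengths of π_211 on ℤ/253ℤ: [110, 110, 11, 11, 10, 1]; 6 cycles in total.
6 cycles on 253: each ℓ→(−1)^(ℓ−1), product (−1)^247 = -1.
The Jacobi symbol (211|253) = -1 (Zolotarev) agrees.

-1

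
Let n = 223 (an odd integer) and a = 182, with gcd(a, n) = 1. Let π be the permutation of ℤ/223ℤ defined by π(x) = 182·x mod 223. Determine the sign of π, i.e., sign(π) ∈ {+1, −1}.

Trace 191: π^k(191) = [191, 197, 174, 2, 141, 17, 195] for k=0..6.
Cycle type of π: 74×3 + 1; total 4 cycles.
sign(π) = (−1)^{n − #cycles} = (−1)^{223−4} = (−1)^219 = -1.

-1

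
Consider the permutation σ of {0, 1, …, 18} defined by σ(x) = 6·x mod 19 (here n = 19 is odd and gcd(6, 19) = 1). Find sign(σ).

Orbit of 4 under x↦6x: [4, 5, 11, 9, 16, 1, 6]… (length divides ord_19(6)).
3 cycles of lengths [9, 9, 1].
sign(π) = (−1)^{n − #cycles} = (−1)^{19−3} = (−1)^16 = +1.
The Jacobi symbol (6|19) = +1 (Zolotarev) agrees.

+1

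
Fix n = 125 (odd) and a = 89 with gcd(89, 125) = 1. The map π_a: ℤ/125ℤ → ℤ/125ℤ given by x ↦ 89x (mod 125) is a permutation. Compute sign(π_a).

Trace 106: π^k(106) = [106, 59, 1, 89, 46, 94, 116] for k=0..6.
Cycle lengths of π_89 on ℤ/125ℤ: [50, 50, 10, 10, 2, 2, 1]; 7 cycles in total.
7 cycles on 125: each ℓ→(−1)^(ℓ−1), product (−1)^118 = +1.

+1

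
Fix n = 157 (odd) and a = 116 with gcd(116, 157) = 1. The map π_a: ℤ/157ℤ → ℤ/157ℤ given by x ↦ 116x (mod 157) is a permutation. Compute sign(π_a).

Start at x=29: 29 → 67 → 79 → 58 → 134 → 1 → 116 → … (one orbit).
Cycle type of π: 52×3 + 1; total 4 cycles.
157 − 4 = 153 transpositions; sign(π) = (−1)^153 = -1.
Zolotarev: (116|157) = -1, matching the cycle-count sign.

-1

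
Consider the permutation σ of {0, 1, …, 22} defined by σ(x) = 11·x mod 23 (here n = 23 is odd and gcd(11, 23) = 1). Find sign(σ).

-1

Trace 5: π^k(5) = [5, 9, 7, 8, 19, 2, 22] for k=0..6.
Decompose π into cycles: lengths [22, 1] (2 cycles, including the fixed point 0).
2 cycles on 23: each ℓ→(−1)^(ℓ−1), product (−1)^21 = -1.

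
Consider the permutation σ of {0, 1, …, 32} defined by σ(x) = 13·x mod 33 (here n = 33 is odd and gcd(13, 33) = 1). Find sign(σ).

-1

Trace 31: π^k(31) = [31, 7, 25, 28, 1, 13, 4] for k=0..6.
Cycle lengths of π_13 on ℤ/33ℤ: [10, 10, 10, 1, 1, 1]; 6 cycles in total.
n − c = 33 − 6 = 27; sign = (−1)^27 = -1.
Check: (13/33) = -1 by Zolotarev.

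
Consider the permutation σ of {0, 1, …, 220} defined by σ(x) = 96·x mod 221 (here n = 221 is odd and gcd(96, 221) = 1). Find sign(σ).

+1

Start at x=109: 109 → 77 → 99 → 1 → 96 → 155 → 73 → … (one orbit).
17 cycles of lengths [16, 16, 16, 16, 16, 16, 16, 16, 16, 16, 16, 16, 16, 4, 4, 4, 1].
sign(π) = (−1)^{n − #cycles} = (−1)^{221−17} = (−1)^204 = +1.
(96|221)_J = +1 (Zolotarev's lemma cross-check).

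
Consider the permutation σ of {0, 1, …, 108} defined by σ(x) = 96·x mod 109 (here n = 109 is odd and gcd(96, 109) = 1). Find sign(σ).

-1

Orbit of 63 under x↦96x: [63, 53, 74, 19, 80, 50, 4]… (length divides ord_109(96)).
π_96 has 2 disjoint cycles with lengths [108, 1] on {0,…,108}.
Σ(ℓ_i−1) = 109−2 = 107; sign = (−1)^107 = -1.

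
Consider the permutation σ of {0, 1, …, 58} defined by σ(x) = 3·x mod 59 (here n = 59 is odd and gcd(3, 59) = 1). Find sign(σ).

+1

Start at x=46: 46 → 20 → 1 → 3 → 9 → 27 → 22 → … (one orbit).
π_3 has 3 disjoint cycles with lengths [29, 29, 1] on {0,…,58}.
59 − 3 = 56 transpositions; sign(π) = (−1)^56 = +1.
Via Zolotarev, sign(π_{3}) = (3|59) = +1.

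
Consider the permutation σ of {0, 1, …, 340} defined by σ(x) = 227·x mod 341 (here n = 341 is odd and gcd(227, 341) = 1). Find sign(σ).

Start at x=1: 1 → 227 → 38 → 101 → 80 → 87 → 312 → … (one orbit).
14 cycles of lengths [30, 30, 30, 30, 30, 30, 30, 30, 30, 30, 15, 15, 10, 1].
With 14 cycles on 341 points, sign = (−1)^{341−14} = -1.
Zolotarev: (227|341) = -1, matching the cycle-count sign.

-1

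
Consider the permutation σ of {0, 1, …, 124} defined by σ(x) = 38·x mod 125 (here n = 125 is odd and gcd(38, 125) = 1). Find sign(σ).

Start at x=57: 57 → 41 → 58 → 79 → 2 → 76 → 13 → … (one orbit).
Cycle lengths of π_38 on ℤ/125ℤ: [100, 20, 4, 1]; 4 cycles in total.
Σ(ℓ_i−1) = 125−4 = 121; sign = (−1)^121 = -1.
Check: (38/125) = -1 by Zolotarev.

-1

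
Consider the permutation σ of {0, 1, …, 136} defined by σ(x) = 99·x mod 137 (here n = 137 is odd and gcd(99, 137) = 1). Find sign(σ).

Orbit of 59 under x↦99x: [59, 87, 119, 136, 38, 63, 72]… (length divides ord_137(99)).
π_99 has 5 disjoint cycles with lengths [34, 34, 34, 34, 1] on {0,…,136}.
Σ(ℓ_i−1) = 137−5 = 132; sign = (−1)^132 = +1.

+1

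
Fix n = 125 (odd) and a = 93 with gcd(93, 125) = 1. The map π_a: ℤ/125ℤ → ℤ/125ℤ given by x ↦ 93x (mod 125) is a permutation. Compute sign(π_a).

-1

Start at x=51: 51 → 118 → 99 → 82 → 1 → 93 → 24 → … (one orbit).
The orbit structure of x ↦ 93x mod 125: 12 orbits of sizes [20, 20, 20, 20, 20, 4, 4, 4, 4, 4, 4, 1].
n − c = 125 − 12 = 113; sign = (−1)^113 = -1.
Zolotarev: (93|125) = -1, matching the cycle-count sign.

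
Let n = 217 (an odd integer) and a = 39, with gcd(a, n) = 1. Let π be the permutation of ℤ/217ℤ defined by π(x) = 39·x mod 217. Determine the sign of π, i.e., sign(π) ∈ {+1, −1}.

Orbit of 39 under x↦39x: [39, 2, 78, 4, 156, 8, 95]… (length divides ord_217(39)).
π_39 has 21 disjoint cycles with lengths [15, 15, 15, 15, 15, 15, 15, 15, 15, 15, 15, 15, 5, 5, 5, 5, 5, 5, 3, 3, 1] on {0,…,216}.
217 − 21 = 196 transpositions; sign(π) = (−1)^196 = +1.
The Jacobi symbol (39|217) = +1 (Zolotarev) agrees.

+1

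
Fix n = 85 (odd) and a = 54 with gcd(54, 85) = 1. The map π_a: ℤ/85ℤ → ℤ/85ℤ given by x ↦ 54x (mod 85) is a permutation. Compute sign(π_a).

Orbit of 39 under x↦54x: [39, 66, 79, 16, 14, 76, 24]… (length divides ord_85(54)).
π_54 has 8 disjoint cycles with lengths [16, 16, 16, 16, 16, 2, 2, 1] on {0,…,84}.
8 cycles on 85: each ℓ→(−1)^(ℓ−1), product (−1)^77 = -1.

-1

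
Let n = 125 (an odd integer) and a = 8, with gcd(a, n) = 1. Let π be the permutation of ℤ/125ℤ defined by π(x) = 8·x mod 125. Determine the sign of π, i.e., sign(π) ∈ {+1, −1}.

Trace 1: π^k(1) = [1, 8, 64, 12, 96, 18, 19] for k=0..6.
The orbit structure of x ↦ 8x mod 125: 4 orbits of sizes [100, 20, 4, 1].
4 cycles on 125: each ℓ→(−1)^(ℓ−1), product (−1)^121 = -1.
(8|125)_J = -1 (Zolotarev's lemma cross-check).

-1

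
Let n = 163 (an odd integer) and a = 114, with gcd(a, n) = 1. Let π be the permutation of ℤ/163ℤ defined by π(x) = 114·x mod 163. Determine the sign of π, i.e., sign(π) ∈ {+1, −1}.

Orbit of 50 under x↦114x: [50, 158, 82, 57, 141, 100, 153]… (length divides ord_163(114)).
Cycle lengths of π_114 on ℤ/163ℤ: [162, 1]; 2 cycles in total.
n − c = 163 − 2 = 161; sign = (−1)^161 = -1.
The Jacobi symbol (114|163) = -1 (Zolotarev) agrees.

-1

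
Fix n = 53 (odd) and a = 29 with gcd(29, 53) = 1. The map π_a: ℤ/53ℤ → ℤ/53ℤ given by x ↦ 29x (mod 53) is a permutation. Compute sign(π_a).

+1

Start at x=9: 9 → 49 → 43 → 28 → 17 → 16 → 40 → … (one orbit).
π_29 has 3 disjoint cycles with lengths [26, 26, 1] on {0,…,52}.
sign(π) = (−1)^{n − #cycles} = (−1)^{53−3} = (−1)^50 = +1.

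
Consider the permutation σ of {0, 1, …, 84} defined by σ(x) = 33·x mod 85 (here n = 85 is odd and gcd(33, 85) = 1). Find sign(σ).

Trace 1: π^k(1) = [1, 33, 69, 67] for k=0..3.
Decompose π into cycles: lengths [4, 4, 4, 4, 4, 4, 4, 4, 4, 4, 4, 4, 4, 4, 4, 4, 4, 2, 2, 2, 2, 2, 2, 2, 2, 1] (26 cycles, including the fixed point 0).
n − c = 85 − 26 = 59; sign = (−1)^59 = -1.
Zolotarev: (33|85) = -1, matching the cycle-count sign.

-1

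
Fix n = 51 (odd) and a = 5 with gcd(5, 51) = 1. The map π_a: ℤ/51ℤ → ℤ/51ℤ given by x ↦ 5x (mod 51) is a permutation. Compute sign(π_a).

+1

Trace 19: π^k(19) = [19, 44, 16, 29, 43, 11, 4] for k=0..6.
The orbit structure of x ↦ 5x mod 51: 5 orbits of sizes [16, 16, 16, 2, 1].
n − c = 51 − 5 = 46; sign = (−1)^46 = +1.
Via Zolotarev, sign(π_{5}) = (5|51) = +1.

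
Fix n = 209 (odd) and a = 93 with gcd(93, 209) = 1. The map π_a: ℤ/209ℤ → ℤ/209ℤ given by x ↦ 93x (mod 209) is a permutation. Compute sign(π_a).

+1

Trace 130: π^k(130) = [130, 177, 159, 157, 180, 20, 188] for k=0..6.
The orbit structure of x ↦ 93x mod 209: 9 orbits of sizes [45, 45, 45, 45, 9, 9, 5, 5, 1].
n − c = 209 − 9 = 200; sign = (−1)^200 = +1.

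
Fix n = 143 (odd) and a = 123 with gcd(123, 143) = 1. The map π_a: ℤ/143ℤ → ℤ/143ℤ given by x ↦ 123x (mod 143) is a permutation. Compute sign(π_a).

+1

Orbit of 106 under x↦123x: [106, 25, 72, 133, 57, 4, 63]… (length divides ord_143(123)).
Decompose π into cycles: lengths [60, 60, 12, 10, 1] (5 cycles, including the fixed point 0).
sign(π) = (−1)^{n − #cycles} = (−1)^{143−5} = (−1)^138 = +1.
Zolotarev: (123|143) = +1, matching the cycle-count sign.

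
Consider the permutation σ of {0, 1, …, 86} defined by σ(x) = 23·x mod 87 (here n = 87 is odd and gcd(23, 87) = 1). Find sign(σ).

Orbit of 7 under x↦23x: [7, 74, 49, 83, 82, 59, 52]… (length divides ord_87(23)).
Cycle lengths of π_23 on ℤ/87ℤ: [14, 14, 14, 14, 7, 7, 7, 7, 2, 1]; 10 cycles in total.
87 − 10 = 77 transpositions; sign(π) = (−1)^77 = -1.

-1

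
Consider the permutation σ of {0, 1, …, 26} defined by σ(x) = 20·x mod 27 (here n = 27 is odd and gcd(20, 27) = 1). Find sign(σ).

Trace 8: π^k(8) = [8, 25, 14, 10, 11, 4, 26] for k=0..6.
Decompose π into cycles: lengths [18, 6, 2, 1] (4 cycles, including the fixed point 0).
sign(π) = (−1)^{n − #cycles} = (−1)^{27−4} = (−1)^23 = -1.
Zolotarev: (20|27) = -1, matching the cycle-count sign.

-1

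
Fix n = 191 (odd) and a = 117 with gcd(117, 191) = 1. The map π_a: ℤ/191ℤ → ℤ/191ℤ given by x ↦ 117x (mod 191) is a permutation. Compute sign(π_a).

Orbit of 10 under x↦117x: [10, 24, 134, 16, 153, 138, 102]… (length divides ord_191(117)).
3 cycles of lengths [95, 95, 1].
3 cycles on 191: each ℓ→(−1)^(ℓ−1), product (−1)^188 = +1.
Zolotarev: (117|191) = +1, matching the cycle-count sign.

+1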